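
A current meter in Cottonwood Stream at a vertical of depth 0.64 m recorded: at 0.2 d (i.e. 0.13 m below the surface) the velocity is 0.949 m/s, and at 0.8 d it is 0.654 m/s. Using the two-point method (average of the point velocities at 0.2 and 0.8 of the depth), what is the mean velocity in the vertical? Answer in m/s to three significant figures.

0.802 m/s

v̄ = (0.949 + 0.654) / 2 = 0.8015 m/s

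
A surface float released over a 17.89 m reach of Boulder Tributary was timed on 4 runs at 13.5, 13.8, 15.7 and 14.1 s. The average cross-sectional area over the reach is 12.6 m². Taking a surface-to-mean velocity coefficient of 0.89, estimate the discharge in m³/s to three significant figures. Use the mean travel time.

14.1 m³/s

t̄ = (13.5 + 13.8 + 15.7 + 14.1) / 4 = 14.275 s
v_surface = L / t̄ = 17.89 / 14.275 = 1.253 m/s
v_mean = 0.89 × 1.253 = 1.115 m/s
Q = A × v_mean = 12.6 × 1.115 = 14.05 m³/s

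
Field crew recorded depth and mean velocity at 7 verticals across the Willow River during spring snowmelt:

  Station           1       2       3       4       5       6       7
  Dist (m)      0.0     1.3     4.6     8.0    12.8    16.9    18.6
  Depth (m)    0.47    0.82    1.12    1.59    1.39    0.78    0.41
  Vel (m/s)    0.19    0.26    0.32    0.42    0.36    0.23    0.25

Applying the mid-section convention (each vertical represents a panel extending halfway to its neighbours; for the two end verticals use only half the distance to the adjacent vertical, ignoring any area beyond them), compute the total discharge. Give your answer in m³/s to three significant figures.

w_1 = (1.3 − 0.0)/2 = 0.65 m; q_1 = 0.19 × 0.47 × 0.65 = 0.05805 m³/s
w_2 = (4.6 − 0.0)/2 = 2.3 m; q_2 = 0.26 × 0.82 × 2.3 = 0.4904 m³/s
w_3 = (8.0 − 1.3)/2 = 3.35 m; q_3 = 0.32 × 1.12 × 3.35 = 1.201 m³/s
w_4 = (12.8 − 4.6)/2 = 4.1 m; q_4 = 0.42 × 1.59 × 4.1 = 2.738 m³/s
w_5 = (16.9 − 8.0)/2 = 4.45 m; q_5 = 0.36 × 1.39 × 4.45 = 2.227 m³/s
w_6 = (18.6 − 12.8)/2 = 2.9 m; q_6 = 0.23 × 0.78 × 2.9 = 0.5203 m³/s
w_7 = (18.6 − 16.9)/2 = 0.85 m; q_7 = 0.25 × 0.41 × 0.85 = 0.08713 m³/s
Q = Σ qᵢ = 7.321 m³/s

7.32 m³/s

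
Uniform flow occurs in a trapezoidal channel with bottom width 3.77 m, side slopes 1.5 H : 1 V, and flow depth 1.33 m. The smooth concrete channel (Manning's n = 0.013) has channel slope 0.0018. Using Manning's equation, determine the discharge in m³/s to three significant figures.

A = (b + z·y)·y = (3.77 + 1.5×1.33)×1.33 = 7.667 m²
P = b + 2y√(1+z²) = 3.77 + 2×1.33×√(1+1.5²) = 8.565 m
R = A/P = 7.667/8.565 = 0.8952 m
Q = (1/n)·A·R^(2/3)·S^(1/2) = (1/0.013) × 7.667 × 0.8952^(2/3) × 0.0018^(1/2) = 23.24 m³/s

23.2 m³/s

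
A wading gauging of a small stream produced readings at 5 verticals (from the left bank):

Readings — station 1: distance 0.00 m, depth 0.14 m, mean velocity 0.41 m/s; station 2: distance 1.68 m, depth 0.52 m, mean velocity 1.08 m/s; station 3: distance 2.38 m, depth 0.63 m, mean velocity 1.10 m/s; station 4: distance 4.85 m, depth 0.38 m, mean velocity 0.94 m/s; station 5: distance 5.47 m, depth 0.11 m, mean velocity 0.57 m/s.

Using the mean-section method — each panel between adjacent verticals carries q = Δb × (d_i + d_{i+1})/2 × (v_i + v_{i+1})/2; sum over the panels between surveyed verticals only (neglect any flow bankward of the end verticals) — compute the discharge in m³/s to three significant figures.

Panel 1-2: Δb = 1.68 m, d̄ = (0.14+0.52)/2 = 0.33, v̄ = (0.41+1.08)/2 = 0.745 → q = 1.68×0.33×0.745 = 0.4130 m³/s
Panel 2-3: Δb = 0.7 m, d̄ = (0.52+0.63)/2 = 0.575, v̄ = (1.08+1.10)/2 = 1.09 → q = 0.7×0.575×1.09 = 0.4387 m³/s
Panel 3-4: Δb = 2.47 m, d̄ = (0.63+0.38)/2 = 0.505, v̄ = (1.10+0.94)/2 = 1.02 → q = 2.47×0.505×1.02 = 1.272 m³/s
Panel 4-5: Δb = 0.62 m, d̄ = (0.38+0.11)/2 = 0.245, v̄ = (0.94+0.57)/2 = 0.755 → q = 0.62×0.245×0.755 = 0.1147 m³/s
Q = Σ q = 2.239 m³/s

2.24 m³/s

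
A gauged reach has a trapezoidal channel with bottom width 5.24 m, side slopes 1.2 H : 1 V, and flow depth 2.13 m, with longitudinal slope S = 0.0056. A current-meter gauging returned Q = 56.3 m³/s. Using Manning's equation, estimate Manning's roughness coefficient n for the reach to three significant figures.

0.0276

A = (b + z·y)·y = (5.24 + 1.2×2.13)×2.13 = 16.61 m²
P = b + 2y√(1+z²) = 5.24 + 2×2.13×√(1+1.2²) = 11.89 m
R = A/P = 16.61/11.89 = 1.396 m
n = (1/Q)·A·R^(2/3)·S^(1/2) = (1/56.3) × 16.61 × 1.249 × 0.07483 = 0.02757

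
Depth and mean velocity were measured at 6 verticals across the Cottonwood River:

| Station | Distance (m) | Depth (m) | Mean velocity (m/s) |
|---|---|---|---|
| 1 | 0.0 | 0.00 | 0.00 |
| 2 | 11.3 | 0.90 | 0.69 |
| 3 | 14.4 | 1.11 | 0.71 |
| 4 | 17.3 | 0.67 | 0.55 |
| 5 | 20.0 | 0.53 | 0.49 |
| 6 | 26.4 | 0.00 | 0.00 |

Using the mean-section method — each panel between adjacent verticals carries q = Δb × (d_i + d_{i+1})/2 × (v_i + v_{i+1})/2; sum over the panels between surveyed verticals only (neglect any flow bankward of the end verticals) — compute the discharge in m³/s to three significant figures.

Panel 1-2: Δb = 11.3 m, d̄ = (0.00+0.90)/2 = 0.45, v̄ = (0.00+0.69)/2 = 0.345 → q = 11.3×0.45×0.345 = 1.754 m³/s
Panel 2-3: Δb = 3.1 m, d̄ = (0.90+1.11)/2 = 1.005, v̄ = (0.69+0.71)/2 = 0.7 → q = 3.1×1.005×0.7 = 2.181 m³/s
Panel 3-4: Δb = 2.9 m, d̄ = (1.11+0.67)/2 = 0.89, v̄ = (0.71+0.55)/2 = 0.63 → q = 2.9×0.89×0.63 = 1.626 m³/s
Panel 4-5: Δb = 2.7 m, d̄ = (0.67+0.53)/2 = 0.6, v̄ = (0.55+0.49)/2 = 0.52 → q = 2.7×0.6×0.52 = 0.8424 m³/s
Panel 5-6: Δb = 6.4 m, d̄ = (0.53+0.00)/2 = 0.265, v̄ = (0.49+0.00)/2 = 0.245 → q = 6.4×0.265×0.245 = 0.4155 m³/s
Q = Σ q = 6.819 m³/s

6.82 m³/s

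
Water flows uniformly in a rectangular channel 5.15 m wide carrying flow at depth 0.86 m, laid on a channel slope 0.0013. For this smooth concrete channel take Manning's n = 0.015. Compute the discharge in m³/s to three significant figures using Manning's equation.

7.94 m³/s

A = b·y = 5.15 × 0.86 = 4.429 m²
P = b + 2y = 5.15 + 2×0.86 = 6.870 m
R = A/P = 4.429/6.870 = 0.6447 m
Q = (1/n)·A·R^(2/3)·S^(1/2) = (1/0.015) × 4.429 × 0.6447^(2/3) × 0.0013^(1/2) = 7.945 m³/s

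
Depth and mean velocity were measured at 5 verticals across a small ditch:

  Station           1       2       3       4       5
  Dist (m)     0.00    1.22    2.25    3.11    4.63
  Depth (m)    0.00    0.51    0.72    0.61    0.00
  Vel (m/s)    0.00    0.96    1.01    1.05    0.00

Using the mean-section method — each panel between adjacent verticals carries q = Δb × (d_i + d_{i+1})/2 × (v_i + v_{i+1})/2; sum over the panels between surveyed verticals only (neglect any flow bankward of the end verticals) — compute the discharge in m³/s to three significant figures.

Panel 1-2: Δb = 1.22 m, d̄ = (0.00+0.51)/2 = 0.255, v̄ = (0.00+0.96)/2 = 0.48 → q = 1.22×0.255×0.48 = 0.1493 m³/s
Panel 2-3: Δb = 1.03 m, d̄ = (0.51+0.72)/2 = 0.615, v̄ = (0.96+1.01)/2 = 0.985 → q = 1.03×0.615×0.985 = 0.6239 m³/s
Panel 3-4: Δb = 0.86 m, d̄ = (0.72+0.61)/2 = 0.665, v̄ = (1.01+1.05)/2 = 1.03 → q = 0.86×0.665×1.03 = 0.5891 m³/s
Panel 4-5: Δb = 1.52 m, d̄ = (0.61+0.00)/2 = 0.305, v̄ = (1.05+0.00)/2 = 0.525 → q = 1.52×0.305×0.525 = 0.2434 m³/s
Q = Σ q = 1.606 m³/s

1.61 m³/s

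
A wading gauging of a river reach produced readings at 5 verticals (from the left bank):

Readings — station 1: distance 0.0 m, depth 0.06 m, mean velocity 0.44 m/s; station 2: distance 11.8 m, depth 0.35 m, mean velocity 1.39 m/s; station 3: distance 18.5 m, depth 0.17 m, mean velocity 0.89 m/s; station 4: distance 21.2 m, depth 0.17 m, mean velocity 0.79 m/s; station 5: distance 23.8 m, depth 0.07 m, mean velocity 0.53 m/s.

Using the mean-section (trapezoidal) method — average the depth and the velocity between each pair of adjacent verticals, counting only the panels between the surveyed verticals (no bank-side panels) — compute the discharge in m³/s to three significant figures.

Panel 1-2: Δb = 11.8 m, d̄ = (0.06+0.35)/2 = 0.205, v̄ = (0.44+1.39)/2 = 0.915 → q = 11.8×0.205×0.915 = 2.213 m³/s
Panel 2-3: Δb = 6.7 m, d̄ = (0.35+0.17)/2 = 0.26, v̄ = (1.39+0.89)/2 = 1.14 → q = 6.7×0.26×1.14 = 1.986 m³/s
Panel 3-4: Δb = 2.7 m, d̄ = (0.17+0.17)/2 = 0.17, v̄ = (0.89+0.79)/2 = 0.84 → q = 2.7×0.17×0.84 = 0.3856 m³/s
Panel 4-5: Δb = 2.6 m, d̄ = (0.17+0.07)/2 = 0.12, v̄ = (0.79+0.53)/2 = 0.66 → q = 2.6×0.12×0.66 = 0.2059 m³/s
Q = Σ q = 4.791 m³/s

4.79 m³/s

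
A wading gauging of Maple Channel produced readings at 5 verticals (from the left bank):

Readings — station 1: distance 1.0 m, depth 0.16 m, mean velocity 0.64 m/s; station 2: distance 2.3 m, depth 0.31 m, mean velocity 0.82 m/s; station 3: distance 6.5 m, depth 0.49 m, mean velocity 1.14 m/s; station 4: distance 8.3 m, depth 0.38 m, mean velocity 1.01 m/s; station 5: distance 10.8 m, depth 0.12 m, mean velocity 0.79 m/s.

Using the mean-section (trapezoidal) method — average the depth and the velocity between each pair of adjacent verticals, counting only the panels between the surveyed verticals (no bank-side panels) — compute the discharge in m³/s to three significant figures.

3.27 m³/s

Panel 1-2: Δb = 1.3 m, d̄ = (0.16+0.31)/2 = 0.235, v̄ = (0.64+0.82)/2 = 0.73 → q = 1.3×0.235×0.73 = 0.2230 m³/s
Panel 2-3: Δb = 4.2 m, d̄ = (0.31+0.49)/2 = 0.4, v̄ = (0.82+1.14)/2 = 0.98 → q = 4.2×0.4×0.98 = 1.646 m³/s
Panel 3-4: Δb = 1.8 m, d̄ = (0.49+0.38)/2 = 0.435, v̄ = (1.14+1.01)/2 = 1.075 → q = 1.8×0.435×1.075 = 0.8417 m³/s
Panel 4-5: Δb = 2.5 m, d̄ = (0.38+0.12)/2 = 0.25, v̄ = (1.01+0.79)/2 = 0.9 → q = 2.5×0.25×0.9 = 0.5625 m³/s
Q = Σ q = 3.274 m³/s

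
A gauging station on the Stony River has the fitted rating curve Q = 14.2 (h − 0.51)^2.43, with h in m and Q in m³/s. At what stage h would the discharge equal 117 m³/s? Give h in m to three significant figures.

2.89 m

h − h₀ = (Q/C)^(1/b) = (117/14.2)^(1/2.43) = 2.382 m
h = 0.51 + 2.382 = 2.892 m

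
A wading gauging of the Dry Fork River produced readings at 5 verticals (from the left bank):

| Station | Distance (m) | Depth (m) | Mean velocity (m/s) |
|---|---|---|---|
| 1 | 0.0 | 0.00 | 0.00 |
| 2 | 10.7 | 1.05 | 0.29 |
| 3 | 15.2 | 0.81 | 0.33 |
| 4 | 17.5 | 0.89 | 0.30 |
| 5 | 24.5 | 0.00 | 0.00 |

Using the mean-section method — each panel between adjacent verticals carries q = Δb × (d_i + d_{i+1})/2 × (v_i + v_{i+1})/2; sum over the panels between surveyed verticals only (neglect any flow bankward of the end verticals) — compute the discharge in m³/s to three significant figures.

Panel 1-2: Δb = 10.7 m, d̄ = (0.00+1.05)/2 = 0.525, v̄ = (0.00+0.29)/2 = 0.145 → q = 10.7×0.525×0.145 = 0.8145 m³/s
Panel 2-3: Δb = 4.5 m, d̄ = (1.05+0.81)/2 = 0.93, v̄ = (0.29+0.33)/2 = 0.31 → q = 4.5×0.93×0.31 = 1.297 m³/s
Panel 3-4: Δb = 2.3 m, d̄ = (0.81+0.89)/2 = 0.85, v̄ = (0.33+0.30)/2 = 0.315 → q = 2.3×0.85×0.315 = 0.6158 m³/s
Panel 4-5: Δb = 7 m, d̄ = (0.89+0.00)/2 = 0.445, v̄ = (0.30+0.00)/2 = 0.15 → q = 7×0.445×0.15 = 0.4673 m³/s
Q = Σ q = 3.195 m³/s

3.19 m³/s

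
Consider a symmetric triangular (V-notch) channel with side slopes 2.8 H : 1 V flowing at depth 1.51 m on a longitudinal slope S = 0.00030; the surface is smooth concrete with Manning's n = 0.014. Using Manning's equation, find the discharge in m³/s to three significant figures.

A = z·y² = 2.8×1.51² = 6.384 m²
P = 2y√(1+z²) = 2×1.51×√(1+2.8²) = 8.979 m
R = A/P = 6.384/8.979 = 0.7110 m
Q = (1/n)·A·R^(2/3)·S^(1/2) = (1/0.014) × 6.384 × 0.7110^(2/3) × 0.00030^(1/2) = 6.292 m³/s

6.29 m³/s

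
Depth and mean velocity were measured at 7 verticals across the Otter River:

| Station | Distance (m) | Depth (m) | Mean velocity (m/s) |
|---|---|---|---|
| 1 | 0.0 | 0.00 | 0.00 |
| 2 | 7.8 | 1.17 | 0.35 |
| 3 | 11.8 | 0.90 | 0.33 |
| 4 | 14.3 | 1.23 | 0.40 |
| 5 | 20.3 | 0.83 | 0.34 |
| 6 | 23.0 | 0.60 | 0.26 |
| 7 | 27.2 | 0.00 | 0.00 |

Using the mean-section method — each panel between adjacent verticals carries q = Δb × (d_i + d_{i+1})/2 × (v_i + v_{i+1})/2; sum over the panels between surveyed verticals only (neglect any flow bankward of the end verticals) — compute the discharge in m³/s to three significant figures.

6.21 m³/s

Panel 1-2: Δb = 7.8 m, d̄ = (0.00+1.17)/2 = 0.585, v̄ = (0.00+0.35)/2 = 0.175 → q = 7.8×0.585×0.175 = 0.7985 m³/s
Panel 2-3: Δb = 4 m, d̄ = (1.17+0.90)/2 = 1.035, v̄ = (0.35+0.33)/2 = 0.34 → q = 4×1.035×0.34 = 1.408 m³/s
Panel 3-4: Δb = 2.5 m, d̄ = (0.90+1.23)/2 = 1.065, v̄ = (0.33+0.40)/2 = 0.365 → q = 2.5×1.065×0.365 = 0.9718 m³/s
Panel 4-5: Δb = 6 m, d̄ = (1.23+0.83)/2 = 1.03, v̄ = (0.40+0.34)/2 = 0.37 → q = 6×1.03×0.37 = 2.287 m³/s
Panel 5-6: Δb = 2.7 m, d̄ = (0.83+0.60)/2 = 0.715, v̄ = (0.34+0.26)/2 = 0.3 → q = 2.7×0.715×0.3 = 0.5792 m³/s
Panel 6-7: Δb = 4.2 m, d̄ = (0.60+0.00)/2 = 0.3, v̄ = (0.26+0.00)/2 = 0.13 → q = 4.2×0.3×0.13 = 0.1638 m³/s
Q = Σ q = 6.207 m³/s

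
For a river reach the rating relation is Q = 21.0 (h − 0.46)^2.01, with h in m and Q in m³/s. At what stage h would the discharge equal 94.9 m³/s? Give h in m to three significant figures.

h − h₀ = (Q/C)^(1/b) = (94.9/21.0)^(1/2.01) = 2.118 m
h = 0.46 + 2.118 = 2.578 m

2.58 m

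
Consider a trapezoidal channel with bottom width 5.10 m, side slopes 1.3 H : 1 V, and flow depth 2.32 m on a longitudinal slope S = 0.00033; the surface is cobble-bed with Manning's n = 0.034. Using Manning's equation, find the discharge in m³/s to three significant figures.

A = (b + z·y)·y = (5.10 + 1.3×2.32)×2.32 = 18.83 m²
P = b + 2y√(1+z²) = 5.10 + 2×2.32×√(1+1.3²) = 12.71 m
R = A/P = 18.83/12.71 = 1.481 m
Q = (1/n)·A·R^(2/3)·S^(1/2) = (1/0.034) × 18.83 × 1.481^(2/3) × 0.00033^(1/2) = 13.07 m³/s

13.1 m³/s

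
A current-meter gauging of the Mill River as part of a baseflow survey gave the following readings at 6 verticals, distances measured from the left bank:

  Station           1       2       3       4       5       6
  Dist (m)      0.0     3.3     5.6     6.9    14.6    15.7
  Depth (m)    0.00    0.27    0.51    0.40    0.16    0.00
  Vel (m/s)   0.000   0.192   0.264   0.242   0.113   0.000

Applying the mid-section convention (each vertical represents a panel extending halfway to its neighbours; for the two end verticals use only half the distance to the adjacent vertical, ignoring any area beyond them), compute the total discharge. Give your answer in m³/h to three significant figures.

3250 m³/h

w_2 = (5.6 − 0.0)/2 = 2.8 m; q_2 = 0.192 × 0.27 × 2.8 = 0.1452 m³/s
w_3 = (6.9 − 3.3)/2 = 1.8 m; q_3 = 0.264 × 0.51 × 1.8 = 0.2424 m³/s
w_4 = (14.6 − 5.6)/2 = 4.5 m; q_4 = 0.242 × 0.40 × 4.5 = 0.4356 m³/s
w_5 = (15.7 − 6.9)/2 = 4.4 m; q_5 = 0.113 × 0.16 × 4.4 = 0.07955 m³/s
Stations 1, 6 contribute zero (depth or velocity is 0).
Q = Σ qᵢ = 0.9027 m³/s
= 0.9027 × 3600 = 3250 m³/h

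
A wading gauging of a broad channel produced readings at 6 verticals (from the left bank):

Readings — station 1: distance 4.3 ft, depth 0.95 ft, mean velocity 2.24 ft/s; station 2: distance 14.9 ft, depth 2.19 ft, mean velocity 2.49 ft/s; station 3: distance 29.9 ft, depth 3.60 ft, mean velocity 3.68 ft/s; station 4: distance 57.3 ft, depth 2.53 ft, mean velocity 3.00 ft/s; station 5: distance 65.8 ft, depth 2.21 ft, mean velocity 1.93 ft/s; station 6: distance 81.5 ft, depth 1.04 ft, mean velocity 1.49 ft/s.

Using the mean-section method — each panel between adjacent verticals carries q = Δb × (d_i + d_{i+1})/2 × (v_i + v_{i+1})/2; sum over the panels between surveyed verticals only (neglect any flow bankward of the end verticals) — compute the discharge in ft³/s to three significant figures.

Panel 1-2: Δb = 10.6 ft, d̄ = (0.95+2.19)/2 = 1.57, v̄ = (2.24+2.49)/2 = 2.365 → q = 10.6×1.57×2.365 = 39.36 ft³/s
Panel 2-3: Δb = 15 ft, d̄ = (2.19+3.60)/2 = 2.895, v̄ = (2.49+3.68)/2 = 3.085 → q = 15×2.895×3.085 = 134.0 ft³/s
Panel 3-4: Δb = 27.4 ft, d̄ = (3.60+2.53)/2 = 3.065, v̄ = (3.68+3.00)/2 = 3.34 → q = 27.4×3.065×3.34 = 280.5 ft³/s
Panel 4-5: Δb = 8.5 ft, d̄ = (2.53+2.21)/2 = 2.37, v̄ = (3.00+1.93)/2 = 2.465 → q = 8.5×2.37×2.465 = 49.66 ft³/s
Panel 5-6: Δb = 15.7 ft, d̄ = (2.21+1.04)/2 = 1.625, v̄ = (1.93+1.49)/2 = 1.71 → q = 15.7×1.625×1.71 = 43.63 ft³/s
Q = Σ q = 547.1 ft³/s

547 ft³/s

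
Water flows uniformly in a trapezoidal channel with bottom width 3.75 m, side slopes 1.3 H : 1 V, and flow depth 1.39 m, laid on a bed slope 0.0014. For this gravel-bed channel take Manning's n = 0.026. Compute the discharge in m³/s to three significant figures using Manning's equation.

10.6 m³/s

A = (b + z·y)·y = (3.75 + 1.3×1.39)×1.39 = 7.724 m²
P = b + 2y√(1+z²) = 3.75 + 2×1.39×√(1+1.3²) = 8.310 m
R = A/P = 7.724/8.310 = 0.9296 m
Q = (1/n)·A·R^(2/3)·S^(1/2) = (1/0.026) × 7.724 × 0.9296^(2/3) × 0.0014^(1/2) = 10.59 m³/s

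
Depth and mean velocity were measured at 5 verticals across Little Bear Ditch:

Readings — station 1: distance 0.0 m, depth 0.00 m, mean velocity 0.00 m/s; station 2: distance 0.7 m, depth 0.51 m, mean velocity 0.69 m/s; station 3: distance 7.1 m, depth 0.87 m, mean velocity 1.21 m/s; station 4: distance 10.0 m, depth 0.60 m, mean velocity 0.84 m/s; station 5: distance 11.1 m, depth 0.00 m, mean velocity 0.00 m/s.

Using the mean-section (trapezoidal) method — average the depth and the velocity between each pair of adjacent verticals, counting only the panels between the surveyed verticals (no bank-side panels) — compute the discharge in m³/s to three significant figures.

6.58 m³/s

Panel 1-2: Δb = 0.7 m, d̄ = (0.00+0.51)/2 = 0.255, v̄ = (0.00+0.69)/2 = 0.345 → q = 0.7×0.255×0.345 = 0.06158 m³/s
Panel 2-3: Δb = 6.4 m, d̄ = (0.51+0.87)/2 = 0.69, v̄ = (0.69+1.21)/2 = 0.95 → q = 6.4×0.69×0.95 = 4.195 m³/s
Panel 3-4: Δb = 2.9 m, d̄ = (0.87+0.60)/2 = 0.735, v̄ = (1.21+0.84)/2 = 1.025 → q = 2.9×0.735×1.025 = 2.185 m³/s
Panel 4-5: Δb = 1.1 m, d̄ = (0.60+0.00)/2 = 0.3, v̄ = (0.84+0.00)/2 = 0.42 → q = 1.1×0.3×0.42 = 0.1386 m³/s
Q = Σ q = 6.580 m³/s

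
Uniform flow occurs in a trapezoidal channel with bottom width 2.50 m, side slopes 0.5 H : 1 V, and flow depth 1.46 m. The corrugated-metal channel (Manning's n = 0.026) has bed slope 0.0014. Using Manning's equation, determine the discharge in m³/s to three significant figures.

A = (b + z·y)·y = (2.50 + 0.5×1.46)×1.46 = 4.716 m²
P = b + 2y√(1+z²) = 2.50 + 2×1.46×√(1+0.5²) = 5.765 m
R = A/P = 4.716/5.765 = 0.8181 m
Q = (1/n)·A·R^(2/3)·S^(1/2) = (1/0.026) × 4.716 × 0.8181^(2/3) × 0.0014^(1/2) = 5.936 m³/s

5.94 m³/s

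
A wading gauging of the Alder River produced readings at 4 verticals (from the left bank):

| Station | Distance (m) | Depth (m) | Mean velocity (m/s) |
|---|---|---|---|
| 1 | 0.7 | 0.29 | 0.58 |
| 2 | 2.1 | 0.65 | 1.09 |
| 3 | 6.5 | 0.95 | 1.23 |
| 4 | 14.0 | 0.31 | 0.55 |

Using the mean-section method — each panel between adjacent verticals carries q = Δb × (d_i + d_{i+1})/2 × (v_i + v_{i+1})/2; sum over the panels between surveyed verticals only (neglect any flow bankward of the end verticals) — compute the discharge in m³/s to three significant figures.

8.84 m³/s

Panel 1-2: Δb = 1.4 m, d̄ = (0.29+0.65)/2 = 0.47, v̄ = (0.58+1.09)/2 = 0.835 → q = 1.4×0.47×0.835 = 0.5494 m³/s
Panel 2-3: Δb = 4.4 m, d̄ = (0.65+0.95)/2 = 0.8, v̄ = (1.09+1.23)/2 = 1.16 → q = 4.4×0.8×1.16 = 4.083 m³/s
Panel 3-4: Δb = 7.5 m, d̄ = (0.95+0.31)/2 = 0.63, v̄ = (1.23+0.55)/2 = 0.89 → q = 7.5×0.63×0.89 = 4.205 m³/s
Q = Σ q = 8.838 m³/s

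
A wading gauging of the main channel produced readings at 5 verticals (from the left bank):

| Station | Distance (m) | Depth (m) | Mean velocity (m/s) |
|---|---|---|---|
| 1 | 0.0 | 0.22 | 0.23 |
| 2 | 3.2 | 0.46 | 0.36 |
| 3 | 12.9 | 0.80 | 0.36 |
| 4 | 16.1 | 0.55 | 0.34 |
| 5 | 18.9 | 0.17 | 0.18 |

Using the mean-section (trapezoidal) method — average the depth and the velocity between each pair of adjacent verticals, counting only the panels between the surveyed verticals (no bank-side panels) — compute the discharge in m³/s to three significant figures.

Panel 1-2: Δb = 3.2 m, d̄ = (0.22+0.46)/2 = 0.34, v̄ = (0.23+0.36)/2 = 0.295 → q = 3.2×0.34×0.295 = 0.3210 m³/s
Panel 2-3: Δb = 9.7 m, d̄ = (0.46+0.80)/2 = 0.63, v̄ = (0.36+0.36)/2 = 0.36 → q = 9.7×0.63×0.36 = 2.200 m³/s
Panel 3-4: Δb = 3.2 m, d̄ = (0.80+0.55)/2 = 0.675, v̄ = (0.36+0.34)/2 = 0.35 → q = 3.2×0.675×0.35 = 0.7560 m³/s
Panel 4-5: Δb = 2.8 m, d̄ = (0.55+0.17)/2 = 0.36, v̄ = (0.34+0.18)/2 = 0.26 → q = 2.8×0.36×0.26 = 0.2621 m³/s
Q = Σ q = 3.539 m³/s

3.54 m³/s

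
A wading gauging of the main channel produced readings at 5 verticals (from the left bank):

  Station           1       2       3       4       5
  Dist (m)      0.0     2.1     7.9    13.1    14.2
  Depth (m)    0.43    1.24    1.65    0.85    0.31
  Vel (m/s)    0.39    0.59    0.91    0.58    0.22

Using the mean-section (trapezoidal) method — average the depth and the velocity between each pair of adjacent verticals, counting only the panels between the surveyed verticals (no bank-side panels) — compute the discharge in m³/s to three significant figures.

Panel 1-2: Δb = 2.1 m, d̄ = (0.43+1.24)/2 = 0.835, v̄ = (0.39+0.59)/2 = 0.49 → q = 2.1×0.835×0.49 = 0.8592 m³/s
Panel 2-3: Δb = 5.8 m, d̄ = (1.24+1.65)/2 = 1.445, v̄ = (0.59+0.91)/2 = 0.75 → q = 5.8×1.445×0.75 = 6.286 m³/s
Panel 3-4: Δb = 5.2 m, d̄ = (1.65+0.85)/2 = 1.25, v̄ = (0.91+0.58)/2 = 0.745 → q = 5.2×1.25×0.745 = 4.843 m³/s
Panel 4-5: Δb = 1.1 m, d̄ = (0.85+0.31)/2 = 0.58, v̄ = (0.58+0.22)/2 = 0.4 → q = 1.1×0.58×0.4 = 0.2552 m³/s
Q = Σ q = 12.24 m³/s

12.2 m³/s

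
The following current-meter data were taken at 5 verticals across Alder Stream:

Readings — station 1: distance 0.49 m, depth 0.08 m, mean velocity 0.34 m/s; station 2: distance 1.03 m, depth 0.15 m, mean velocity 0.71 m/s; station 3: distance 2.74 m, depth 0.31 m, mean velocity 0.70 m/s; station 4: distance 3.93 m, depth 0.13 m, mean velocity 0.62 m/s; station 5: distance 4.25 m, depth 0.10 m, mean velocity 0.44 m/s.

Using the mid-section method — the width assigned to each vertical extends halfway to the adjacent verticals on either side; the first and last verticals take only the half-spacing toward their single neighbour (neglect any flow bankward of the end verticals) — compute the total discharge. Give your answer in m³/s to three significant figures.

0.510 m³/s

w_1 = (1.03 − 0.49)/2 = 0.27 m; q_1 = 0.34 × 0.08 × 0.27 = 0.007344 m³/s
w_2 = (2.74 − 0.49)/2 = 1.125 m; q_2 = 0.71 × 0.15 × 1.125 = 0.1198 m³/s
w_3 = (3.93 − 1.03)/2 = 1.45 m; q_3 = 0.70 × 0.31 × 1.45 = 0.3147 m³/s
w_4 = (4.25 − 2.74)/2 = 0.755 m; q_4 = 0.62 × 0.13 × 0.755 = 0.06085 m³/s
w_5 = (4.25 − 3.93)/2 = 0.16 m; q_5 = 0.44 × 0.10 × 0.16 = 0.007040 m³/s
Q = Σ qᵢ = 0.5097 m³/s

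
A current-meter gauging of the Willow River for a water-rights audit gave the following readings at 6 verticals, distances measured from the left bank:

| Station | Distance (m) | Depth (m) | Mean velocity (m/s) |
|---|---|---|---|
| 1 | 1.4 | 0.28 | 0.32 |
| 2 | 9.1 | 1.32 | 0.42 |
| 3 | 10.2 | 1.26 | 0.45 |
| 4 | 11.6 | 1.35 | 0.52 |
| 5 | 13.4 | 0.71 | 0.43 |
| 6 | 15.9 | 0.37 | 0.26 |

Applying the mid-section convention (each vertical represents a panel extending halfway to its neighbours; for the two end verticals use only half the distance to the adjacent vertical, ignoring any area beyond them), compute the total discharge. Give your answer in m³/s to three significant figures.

w_1 = (9.1 − 1.4)/2 = 3.85 m; q_1 = 0.32 × 0.28 × 3.85 = 0.3450 m³/s
w_2 = (10.2 − 1.4)/2 = 4.4 m; q_2 = 0.42 × 1.32 × 4.4 = 2.439 m³/s
w_3 = (11.6 − 9.1)/2 = 1.25 m; q_3 = 0.45 × 1.26 × 1.25 = 0.7088 m³/s
w_4 = (13.4 − 10.2)/2 = 1.6 m; q_4 = 0.52 × 1.35 × 1.6 = 1.123 m³/s
w_5 = (15.9 − 11.6)/2 = 2.15 m; q_5 = 0.43 × 0.71 × 2.15 = 0.6564 m³/s
w_6 = (15.9 − 13.4)/2 = 1.25 m; q_6 = 0.26 × 0.37 × 1.25 = 0.1203 m³/s
Q = Σ qᵢ = 5.393 m³/s

5.39 m³/s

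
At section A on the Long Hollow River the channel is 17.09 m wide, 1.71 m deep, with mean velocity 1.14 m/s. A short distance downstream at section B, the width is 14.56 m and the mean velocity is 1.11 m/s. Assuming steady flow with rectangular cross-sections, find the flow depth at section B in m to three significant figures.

2.06 m

Q = A₁V₁ = (17.09×1.71) × 1.14 = 33.32 m³/s
d₂ = Q/(b₂ V₂) = 33.32/(14.56×1.11) = 2.061 m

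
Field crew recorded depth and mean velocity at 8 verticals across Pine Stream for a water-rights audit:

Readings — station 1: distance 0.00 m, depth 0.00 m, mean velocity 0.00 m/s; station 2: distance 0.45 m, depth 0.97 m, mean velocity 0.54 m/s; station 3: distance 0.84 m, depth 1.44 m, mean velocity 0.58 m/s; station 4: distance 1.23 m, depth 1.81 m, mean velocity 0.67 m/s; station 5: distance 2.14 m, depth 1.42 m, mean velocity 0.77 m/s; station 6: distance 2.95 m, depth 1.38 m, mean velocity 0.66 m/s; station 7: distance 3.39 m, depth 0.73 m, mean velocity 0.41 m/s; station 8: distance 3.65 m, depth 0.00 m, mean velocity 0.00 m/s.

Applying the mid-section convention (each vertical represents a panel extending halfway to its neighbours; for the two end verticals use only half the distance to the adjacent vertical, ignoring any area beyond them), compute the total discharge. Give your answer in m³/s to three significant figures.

w_2 = (0.84 − 0.00)/2 = 0.42 m; q_2 = 0.54 × 0.97 × 0.42 = 0.2200 m³/s
w_3 = (1.23 − 0.45)/2 = 0.39 m; q_3 = 0.58 × 1.44 × 0.39 = 0.3257 m³/s
w_4 = (2.14 − 0.84)/2 = 0.65 m; q_4 = 0.67 × 1.81 × 0.65 = 0.7883 m³/s
w_5 = (2.95 − 1.23)/2 = 0.86 m; q_5 = 0.77 × 1.42 × 0.86 = 0.9403 m³/s
w_6 = (3.39 − 2.14)/2 = 0.625 m; q_6 = 0.66 × 1.38 × 0.625 = 0.5693 m³/s
w_7 = (3.65 − 2.95)/2 = 0.35 m; q_7 = 0.41 × 0.73 × 0.35 = 0.1048 m³/s
Stations 1, 8 contribute zero (depth or velocity is 0).
Q = Σ qᵢ = 2.948 m³/s

2.95 m³/s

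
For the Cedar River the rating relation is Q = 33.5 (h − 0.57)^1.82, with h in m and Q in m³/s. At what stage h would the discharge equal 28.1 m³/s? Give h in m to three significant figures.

1.48 m

h − h₀ = (Q/C)^(1/b) = (28.1/33.5)^(1/1.82) = 0.9079 m
h = 0.57 + 0.9079 = 1.478 m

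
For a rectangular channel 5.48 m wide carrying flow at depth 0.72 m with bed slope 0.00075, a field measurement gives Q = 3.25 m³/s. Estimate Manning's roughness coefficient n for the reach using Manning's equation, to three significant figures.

0.0229

A = b·y = 5.48 × 0.72 = 3.946 m²
P = b + 2y = 5.48 + 2×0.72 = 6.920 m
R = A/P = 3.946/6.920 = 0.5702 m
n = (1/Q)·A·R^(2/3)·S^(1/2) = (1/3.25) × 3.946 × 0.6876 × 0.02739 = 0.02286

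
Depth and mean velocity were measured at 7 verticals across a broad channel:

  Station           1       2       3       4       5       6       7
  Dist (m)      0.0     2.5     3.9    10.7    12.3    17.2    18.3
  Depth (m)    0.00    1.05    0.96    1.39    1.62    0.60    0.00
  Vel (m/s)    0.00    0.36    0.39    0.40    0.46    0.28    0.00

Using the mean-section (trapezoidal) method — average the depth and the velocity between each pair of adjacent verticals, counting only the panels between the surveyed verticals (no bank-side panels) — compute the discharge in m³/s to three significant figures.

Panel 1-2: Δb = 2.5 m, d̄ = (0.00+1.05)/2 = 0.525, v̄ = (0.00+0.36)/2 = 0.18 → q = 2.5×0.525×0.18 = 0.2363 m³/s
Panel 2-3: Δb = 1.4 m, d̄ = (1.05+0.96)/2 = 1.005, v̄ = (0.36+0.39)/2 = 0.375 → q = 1.4×1.005×0.375 = 0.5276 m³/s
Panel 3-4: Δb = 6.8 m, d̄ = (0.96+1.39)/2 = 1.175, v̄ = (0.39+0.40)/2 = 0.395 → q = 6.8×1.175×0.395 = 3.156 m³/s
Panel 4-5: Δb = 1.6 m, d̄ = (1.39+1.62)/2 = 1.505, v̄ = (0.40+0.46)/2 = 0.43 → q = 1.6×1.505×0.43 = 1.035 m³/s
Panel 5-6: Δb = 4.9 m, d̄ = (1.62+0.60)/2 = 1.11, v̄ = (0.46+0.28)/2 = 0.37 → q = 4.9×1.11×0.37 = 2.012 m³/s
Panel 6-7: Δb = 1.1 m, d̄ = (0.60+0.00)/2 = 0.3, v̄ = (0.28+0.00)/2 = 0.14 → q = 1.1×0.3×0.14 = 0.04620 m³/s
Q = Σ q = 7.014 m³/s

7.01 m³/s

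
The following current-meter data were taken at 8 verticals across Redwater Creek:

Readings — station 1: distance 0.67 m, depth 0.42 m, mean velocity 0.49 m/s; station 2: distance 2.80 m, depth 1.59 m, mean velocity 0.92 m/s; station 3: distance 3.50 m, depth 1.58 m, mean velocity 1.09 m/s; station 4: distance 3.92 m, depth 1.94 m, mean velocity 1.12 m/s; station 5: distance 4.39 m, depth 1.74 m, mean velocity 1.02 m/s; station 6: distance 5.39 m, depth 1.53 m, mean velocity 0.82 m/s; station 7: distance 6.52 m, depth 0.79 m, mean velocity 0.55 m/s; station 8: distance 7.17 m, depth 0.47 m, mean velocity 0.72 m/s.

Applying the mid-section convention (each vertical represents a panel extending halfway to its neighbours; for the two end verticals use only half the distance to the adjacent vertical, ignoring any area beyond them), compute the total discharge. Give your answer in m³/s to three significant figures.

w_1 = (2.80 − 0.67)/2 = 1.065 m; q_1 = 0.49 × 0.42 × 1.065 = 0.2192 m³/s
w_2 = (3.50 − 0.67)/2 = 1.415 m; q_2 = 0.92 × 1.59 × 1.415 = 2.070 m³/s
w_3 = (3.92 − 2.80)/2 = 0.56 m; q_3 = 1.09 × 1.58 × 0.56 = 0.9644 m³/s
w_4 = (4.39 − 3.50)/2 = 0.445 m; q_4 = 1.12 × 1.94 × 0.445 = 0.9669 m³/s
w_5 = (5.39 − 3.92)/2 = 0.735 m; q_5 = 1.02 × 1.74 × 0.735 = 1.304 m³/s
w_6 = (6.52 − 4.39)/2 = 1.065 m; q_6 = 0.82 × 1.53 × 1.065 = 1.336 m³/s
w_7 = (7.17 − 5.39)/2 = 0.89 m; q_7 = 0.55 × 0.79 × 0.89 = 0.3867 m³/s
w_8 = (7.17 − 6.52)/2 = 0.325 m; q_8 = 0.72 × 0.47 × 0.325 = 0.1100 m³/s
Q = Σ qᵢ = 7.358 m³/s

7.36 m³/s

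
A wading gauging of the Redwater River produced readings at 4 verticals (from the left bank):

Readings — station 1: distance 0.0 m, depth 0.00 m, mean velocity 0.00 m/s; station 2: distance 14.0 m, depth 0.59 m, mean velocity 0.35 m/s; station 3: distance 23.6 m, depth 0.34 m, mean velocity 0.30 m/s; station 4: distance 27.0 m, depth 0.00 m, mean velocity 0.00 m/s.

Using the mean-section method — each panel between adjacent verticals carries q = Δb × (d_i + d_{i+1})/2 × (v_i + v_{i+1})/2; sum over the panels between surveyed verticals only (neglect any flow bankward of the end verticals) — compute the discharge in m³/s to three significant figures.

Panel 1-2: Δb = 14 m, d̄ = (0.00+0.59)/2 = 0.295, v̄ = (0.00+0.35)/2 = 0.175 → q = 14×0.295×0.175 = 0.7228 m³/s
Panel 2-3: Δb = 9.6 m, d̄ = (0.59+0.34)/2 = 0.465, v̄ = (0.35+0.30)/2 = 0.325 → q = 9.6×0.465×0.325 = 1.451 m³/s
Panel 3-4: Δb = 3.4 m, d̄ = (0.34+0.00)/2 = 0.17, v̄ = (0.30+0.00)/2 = 0.15 → q = 3.4×0.17×0.15 = 0.08670 m³/s
Q = Σ q = 2.260 m³/s

2.26 m³/s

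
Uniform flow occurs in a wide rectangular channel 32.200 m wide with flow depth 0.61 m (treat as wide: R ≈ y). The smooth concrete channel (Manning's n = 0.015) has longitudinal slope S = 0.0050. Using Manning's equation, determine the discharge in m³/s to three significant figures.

A = b·y = 32.200 × 0.61 = 19.64 m²
Wide channel: R ≈ y = 0.61 m
Q = (1/n)·A·R^(2/3)·S^(1/2) = (1/0.015) × 19.64 × 0.6100^(2/3) × 0.0050^(1/2) = 66.60 m³/s

66.6 m³/s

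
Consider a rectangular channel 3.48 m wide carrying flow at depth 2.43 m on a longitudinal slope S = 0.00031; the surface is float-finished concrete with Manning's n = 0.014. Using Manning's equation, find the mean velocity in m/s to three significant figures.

A = b·y = 3.48 × 2.43 = 8.456 m²
P = b + 2y = 3.48 + 2×2.43 = 8.340 m
R = A/P = 8.456/8.340 = 1.014 m
Q = (1/n)·A·R^(2/3)·S^(1/2) = (1/0.014) × 8.456 × 1.014^(2/3) × 0.00031^(1/2) = 10.73 m³/s
V = Q/A = 10.73/8.456 = 1.269 m/s

1.27 m/s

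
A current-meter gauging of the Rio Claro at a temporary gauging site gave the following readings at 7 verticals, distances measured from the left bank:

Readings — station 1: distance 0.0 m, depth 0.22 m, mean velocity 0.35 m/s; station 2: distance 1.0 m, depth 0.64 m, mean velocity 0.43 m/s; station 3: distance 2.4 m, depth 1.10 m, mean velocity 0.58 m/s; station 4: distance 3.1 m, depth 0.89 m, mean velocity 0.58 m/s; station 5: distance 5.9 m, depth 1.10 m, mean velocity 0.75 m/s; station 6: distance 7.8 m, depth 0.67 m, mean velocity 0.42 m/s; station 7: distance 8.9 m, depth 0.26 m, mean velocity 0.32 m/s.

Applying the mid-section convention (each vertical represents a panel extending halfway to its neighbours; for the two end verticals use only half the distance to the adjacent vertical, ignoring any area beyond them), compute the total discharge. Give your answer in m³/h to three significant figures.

15700 m³/h

w_1 = (1.0 − 0.0)/2 = 0.5 m; q_1 = 0.35 × 0.22 × 0.5 = 0.03850 m³/s
w_2 = (2.4 − 0.0)/2 = 1.2 m; q_2 = 0.43 × 0.64 × 1.2 = 0.3302 m³/s
w_3 = (3.1 − 1.0)/2 = 1.05 m; q_3 = 0.58 × 1.10 × 1.05 = 0.6699 m³/s
w_4 = (5.9 − 2.4)/2 = 1.75 m; q_4 = 0.58 × 0.89 × 1.75 = 0.9034 m³/s
w_5 = (7.8 − 3.1)/2 = 2.35 m; q_5 = 0.75 × 1.10 × 2.35 = 1.939 m³/s
w_6 = (8.9 − 5.9)/2 = 1.5 m; q_6 = 0.42 × 0.67 × 1.5 = 0.4221 m³/s
w_7 = (8.9 − 7.8)/2 = 0.55 m; q_7 = 0.32 × 0.26 × 0.55 = 0.04576 m³/s
Q = Σ qᵢ = 4.349 m³/s
= 4.349 × 3600 = 15650 m³/h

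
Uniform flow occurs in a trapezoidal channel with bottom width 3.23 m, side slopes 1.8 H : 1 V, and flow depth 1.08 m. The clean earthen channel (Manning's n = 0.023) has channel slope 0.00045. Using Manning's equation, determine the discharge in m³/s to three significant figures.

4.17 m³/s

A = (b + z·y)·y = (3.23 + 1.8×1.08)×1.08 = 5.588 m²
P = b + 2y√(1+z²) = 3.23 + 2×1.08×√(1+1.8²) = 7.678 m
R = A/P = 5.588/7.678 = 0.7278 m
Q = (1/n)·A·R^(2/3)·S^(1/2) = (1/0.023) × 5.588 × 0.7278^(2/3) × 0.00045^(1/2) = 4.170 m³/s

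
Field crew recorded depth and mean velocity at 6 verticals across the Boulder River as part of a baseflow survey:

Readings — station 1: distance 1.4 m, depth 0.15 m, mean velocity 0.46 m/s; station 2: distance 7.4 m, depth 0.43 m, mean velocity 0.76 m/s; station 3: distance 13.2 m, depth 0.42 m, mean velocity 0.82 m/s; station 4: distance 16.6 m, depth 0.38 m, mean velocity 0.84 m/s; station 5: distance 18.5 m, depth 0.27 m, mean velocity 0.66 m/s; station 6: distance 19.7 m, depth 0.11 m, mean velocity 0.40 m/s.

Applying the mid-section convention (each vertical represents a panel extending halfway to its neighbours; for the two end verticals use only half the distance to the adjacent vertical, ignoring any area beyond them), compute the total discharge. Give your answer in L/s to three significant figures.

4870 L/s

w_1 = (7.4 − 1.4)/2 = 3 m; q_1 = 0.46 × 0.15 × 3 = 0.2070 m³/s
w_2 = (13.2 − 1.4)/2 = 5.9 m; q_2 = 0.76 × 0.43 × 5.9 = 1.928 m³/s
w_3 = (16.6 − 7.4)/2 = 4.6 m; q_3 = 0.82 × 0.42 × 4.6 = 1.584 m³/s
w_4 = (18.5 − 13.2)/2 = 2.65 m; q_4 = 0.84 × 0.38 × 2.65 = 0.8459 m³/s
w_5 = (19.7 − 16.6)/2 = 1.55 m; q_5 = 0.66 × 0.27 × 1.55 = 0.2762 m³/s
w_6 = (19.7 − 18.5)/2 = 0.6 m; q_6 = 0.40 × 0.11 × 0.6 = 0.02640 m³/s
Q = Σ qᵢ = 4.868 m³/s
= 4.868 × 1000 = 4868 L/s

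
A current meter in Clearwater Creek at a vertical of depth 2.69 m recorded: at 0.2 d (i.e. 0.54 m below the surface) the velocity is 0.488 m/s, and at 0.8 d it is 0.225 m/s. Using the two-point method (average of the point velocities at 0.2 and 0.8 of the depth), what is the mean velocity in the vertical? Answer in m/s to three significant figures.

0.357 m/s

v̄ = (0.488 + 0.225) / 2 = 0.3565 m/s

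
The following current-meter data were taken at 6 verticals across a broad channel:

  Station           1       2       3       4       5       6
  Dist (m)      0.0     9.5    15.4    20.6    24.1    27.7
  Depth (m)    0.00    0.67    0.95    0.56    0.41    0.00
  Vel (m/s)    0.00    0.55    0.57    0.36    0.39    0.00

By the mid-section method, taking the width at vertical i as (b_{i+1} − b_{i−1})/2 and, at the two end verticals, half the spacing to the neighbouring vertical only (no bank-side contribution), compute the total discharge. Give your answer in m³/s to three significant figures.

7.29 m³/s

w_2 = (15.4 − 0.0)/2 = 7.7 m; q_2 = 0.55 × 0.67 × 7.7 = 2.837 m³/s
w_3 = (20.6 − 9.5)/2 = 5.55 m; q_3 = 0.57 × 0.95 × 5.55 = 3.005 m³/s
w_4 = (24.1 − 15.4)/2 = 4.35 m; q_4 = 0.36 × 0.56 × 4.35 = 0.8770 m³/s
w_5 = (27.7 − 20.6)/2 = 3.55 m; q_5 = 0.39 × 0.41 × 3.55 = 0.5676 m³/s
Stations 1, 6 contribute zero (depth or velocity is 0).
Q = Σ qᵢ = 7.287 m³/s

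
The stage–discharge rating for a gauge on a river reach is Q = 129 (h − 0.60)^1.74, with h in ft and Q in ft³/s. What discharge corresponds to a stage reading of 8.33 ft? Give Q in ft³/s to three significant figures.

Q = 129 × (8.33 − 0.60)^1.74 = 129 × 7.73^1.74 = 4529 ft³/s

4530 ft³/s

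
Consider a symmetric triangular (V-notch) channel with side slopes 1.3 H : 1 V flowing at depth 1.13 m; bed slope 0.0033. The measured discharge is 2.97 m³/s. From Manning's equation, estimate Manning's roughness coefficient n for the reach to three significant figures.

A = z·y² = 1.3×1.13² = 1.660 m²
P = 2y√(1+z²) = 2×1.13×√(1+1.3²) = 3.707 m
R = A/P = 1.660/3.707 = 0.4478 m
n = (1/Q)·A·R^(2/3)·S^(1/2) = (1/2.97) × 1.660 × 0.5853 × 0.05745 = 0.01879

0.0188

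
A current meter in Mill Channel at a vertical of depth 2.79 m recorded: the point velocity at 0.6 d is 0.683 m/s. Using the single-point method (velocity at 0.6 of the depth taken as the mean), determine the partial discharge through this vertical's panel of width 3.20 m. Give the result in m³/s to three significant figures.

6.10 m³/s

v̄ = v₀.₆ = 0.683 m/s
q = v̄ × d × w = 0.6830 × 2.79 × 3.20 = 6.098 m³/s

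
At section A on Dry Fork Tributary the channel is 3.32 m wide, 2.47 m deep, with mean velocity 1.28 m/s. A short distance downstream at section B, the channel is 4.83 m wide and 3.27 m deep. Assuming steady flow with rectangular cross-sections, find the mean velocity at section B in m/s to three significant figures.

Q = A₁V₁ = (3.32×2.47) × 1.28 = 10.50 m³/s
A₂ = 4.83 × 3.27 = 15.79 m²
V₂ = Q/A₂ = 10.50/15.79 = 0.6646 m/s

0.665 m/s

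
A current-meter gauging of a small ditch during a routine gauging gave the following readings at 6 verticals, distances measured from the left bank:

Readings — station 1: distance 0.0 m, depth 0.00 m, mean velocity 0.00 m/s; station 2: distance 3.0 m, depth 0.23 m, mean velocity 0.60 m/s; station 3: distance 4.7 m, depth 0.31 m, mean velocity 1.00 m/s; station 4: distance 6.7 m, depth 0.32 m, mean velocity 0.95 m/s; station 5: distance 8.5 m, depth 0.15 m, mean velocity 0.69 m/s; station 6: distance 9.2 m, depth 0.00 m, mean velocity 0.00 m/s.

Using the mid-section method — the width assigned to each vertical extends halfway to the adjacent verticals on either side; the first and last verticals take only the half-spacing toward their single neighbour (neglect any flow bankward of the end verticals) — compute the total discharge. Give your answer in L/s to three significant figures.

1600 L/s

w_2 = (4.7 − 0.0)/2 = 2.35 m; q_2 = 0.60 × 0.23 × 2.35 = 0.3243 m³/s
w_3 = (6.7 − 3.0)/2 = 1.85 m; q_3 = 1.00 × 0.31 × 1.85 = 0.5735 m³/s
w_4 = (8.5 − 4.7)/2 = 1.9 m; q_4 = 0.95 × 0.32 × 1.9 = 0.5776 m³/s
w_5 = (9.2 − 6.7)/2 = 1.25 m; q_5 = 0.69 × 0.15 × 1.25 = 0.1294 m³/s
Stations 1, 6 contribute zero (depth or velocity is 0).
Q = Σ qᵢ = 1.605 m³/s
= 1.605 × 1000 = 1605 L/s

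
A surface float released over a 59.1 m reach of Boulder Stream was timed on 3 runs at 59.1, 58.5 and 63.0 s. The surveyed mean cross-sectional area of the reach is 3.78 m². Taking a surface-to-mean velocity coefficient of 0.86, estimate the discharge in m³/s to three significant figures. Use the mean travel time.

t̄ = (59.1 + 58.5 + 63.0) / 3 = 60.2 s
v_surface = L / t̄ = 59.1 / 60.2 = 0.9817 m/s
v_mean = 0.86 × 0.9817 = 0.8443 m/s
Q = A × v_mean = 3.78 × 0.8443 = 3.191 m³/s

3.19 m³/s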